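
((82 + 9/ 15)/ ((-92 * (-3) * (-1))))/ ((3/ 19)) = -7847/ 4140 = -1.90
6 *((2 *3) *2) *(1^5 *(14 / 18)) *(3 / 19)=168 / 19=8.84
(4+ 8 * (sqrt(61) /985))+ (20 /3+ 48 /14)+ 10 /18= 8 * sqrt(61) /985+ 923 /63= 14.71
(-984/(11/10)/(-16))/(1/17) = 10455/11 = 950.45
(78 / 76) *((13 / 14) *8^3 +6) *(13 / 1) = 854295 / 133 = 6423.27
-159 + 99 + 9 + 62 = 11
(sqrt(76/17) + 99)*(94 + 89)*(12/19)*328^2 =472508928*sqrt(323)/323 + 23389191936/19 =1257301201.93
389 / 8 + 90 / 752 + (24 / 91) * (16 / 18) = 628451 / 12831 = 48.98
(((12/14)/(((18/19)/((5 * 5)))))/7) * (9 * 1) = 1425/49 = 29.08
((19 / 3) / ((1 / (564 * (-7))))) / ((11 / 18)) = -450072 / 11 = -40915.64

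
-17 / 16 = -1.06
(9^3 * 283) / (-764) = -206307 / 764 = -270.04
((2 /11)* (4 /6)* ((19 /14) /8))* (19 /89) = 361 /82236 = 0.00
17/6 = 2.83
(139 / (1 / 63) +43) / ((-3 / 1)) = -8800 / 3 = -2933.33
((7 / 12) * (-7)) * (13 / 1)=-53.08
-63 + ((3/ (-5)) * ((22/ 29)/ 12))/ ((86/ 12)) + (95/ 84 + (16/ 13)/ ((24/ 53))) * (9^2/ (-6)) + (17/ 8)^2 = -4010725007/ 36312640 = -110.45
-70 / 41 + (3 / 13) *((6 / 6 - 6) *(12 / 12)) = -1525 / 533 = -2.86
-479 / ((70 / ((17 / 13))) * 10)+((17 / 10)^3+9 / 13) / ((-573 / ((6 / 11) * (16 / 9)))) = -778041263 / 860359500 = -0.90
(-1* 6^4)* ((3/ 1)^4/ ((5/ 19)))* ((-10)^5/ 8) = 4986360000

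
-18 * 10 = -180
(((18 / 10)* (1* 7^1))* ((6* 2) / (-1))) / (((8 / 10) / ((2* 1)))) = -378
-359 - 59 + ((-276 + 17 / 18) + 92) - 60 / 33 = -119369 / 198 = -602.87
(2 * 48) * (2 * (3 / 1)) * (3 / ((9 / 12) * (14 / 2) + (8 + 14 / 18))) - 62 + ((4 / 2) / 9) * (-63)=23828 / 505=47.18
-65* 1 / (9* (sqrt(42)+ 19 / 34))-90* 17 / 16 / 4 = -25419335 / 1067616-5780* sqrt(42) / 33363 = -24.93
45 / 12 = 15 / 4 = 3.75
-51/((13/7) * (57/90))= -10710/247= -43.36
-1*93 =-93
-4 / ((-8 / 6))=3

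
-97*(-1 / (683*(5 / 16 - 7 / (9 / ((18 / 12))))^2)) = 223488 / 1148123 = 0.19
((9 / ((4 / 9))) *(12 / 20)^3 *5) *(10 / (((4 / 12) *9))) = 72.90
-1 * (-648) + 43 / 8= 5227 / 8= 653.38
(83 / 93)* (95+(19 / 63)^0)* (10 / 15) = 5312 / 93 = 57.12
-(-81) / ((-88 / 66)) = -243 / 4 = -60.75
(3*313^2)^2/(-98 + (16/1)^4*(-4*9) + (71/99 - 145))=-8551751140251/233594290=-36609.42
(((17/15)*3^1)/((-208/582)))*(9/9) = -9.51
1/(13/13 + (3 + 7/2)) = 2/15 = 0.13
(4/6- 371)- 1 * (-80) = -871/3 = -290.33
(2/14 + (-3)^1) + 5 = 15/7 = 2.14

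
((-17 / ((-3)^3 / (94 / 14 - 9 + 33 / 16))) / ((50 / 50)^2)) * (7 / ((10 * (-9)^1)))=85 / 7776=0.01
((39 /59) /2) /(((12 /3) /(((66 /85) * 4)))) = 1287 /5015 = 0.26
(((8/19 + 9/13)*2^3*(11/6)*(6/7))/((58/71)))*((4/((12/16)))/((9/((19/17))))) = 13745600/1211301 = 11.35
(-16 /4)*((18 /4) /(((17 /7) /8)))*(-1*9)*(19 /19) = 533.65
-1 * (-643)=643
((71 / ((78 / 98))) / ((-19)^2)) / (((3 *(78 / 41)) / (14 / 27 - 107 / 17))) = -378135989 / 1512169074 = -0.25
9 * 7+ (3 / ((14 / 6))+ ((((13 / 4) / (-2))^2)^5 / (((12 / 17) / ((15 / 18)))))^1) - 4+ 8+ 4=121144364782123 / 541165879296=223.86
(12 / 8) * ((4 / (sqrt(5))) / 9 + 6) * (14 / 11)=28 * sqrt(5) / 165 + 126 / 11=11.83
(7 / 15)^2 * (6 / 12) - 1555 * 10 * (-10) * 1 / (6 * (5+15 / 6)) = 1555049 / 450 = 3455.66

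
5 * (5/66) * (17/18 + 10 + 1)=5375/1188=4.52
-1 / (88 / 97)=-97 / 88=-1.10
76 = 76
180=180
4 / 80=0.05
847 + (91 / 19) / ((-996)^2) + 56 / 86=687001836409 / 810477072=847.65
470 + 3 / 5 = 2353 / 5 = 470.60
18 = 18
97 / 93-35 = -3158 / 93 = -33.96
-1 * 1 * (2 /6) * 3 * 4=-4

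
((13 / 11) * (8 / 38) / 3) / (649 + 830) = 52 / 927333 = 0.00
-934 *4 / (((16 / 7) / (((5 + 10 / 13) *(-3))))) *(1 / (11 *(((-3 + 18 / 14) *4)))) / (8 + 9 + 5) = -1716225 / 100672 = -17.05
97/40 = 2.42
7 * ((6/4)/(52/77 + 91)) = 539/4706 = 0.11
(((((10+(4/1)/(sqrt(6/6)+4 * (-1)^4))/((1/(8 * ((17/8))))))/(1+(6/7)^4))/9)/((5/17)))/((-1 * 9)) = -1387778/277275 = -5.01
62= 62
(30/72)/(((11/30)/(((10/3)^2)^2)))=125000/891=140.29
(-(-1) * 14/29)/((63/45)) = 10/29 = 0.34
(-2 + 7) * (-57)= -285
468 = 468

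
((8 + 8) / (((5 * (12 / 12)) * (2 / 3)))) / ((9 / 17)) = 136 / 15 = 9.07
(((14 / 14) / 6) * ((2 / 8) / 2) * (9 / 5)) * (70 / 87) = 7 / 232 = 0.03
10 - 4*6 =-14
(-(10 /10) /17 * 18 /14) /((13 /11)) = -99 /1547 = -0.06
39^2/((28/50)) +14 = 38221/14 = 2730.07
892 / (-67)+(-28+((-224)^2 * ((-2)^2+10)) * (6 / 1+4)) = 470648112 / 67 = 7024598.69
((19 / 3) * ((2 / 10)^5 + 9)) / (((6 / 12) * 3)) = 1068788 / 28125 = 38.00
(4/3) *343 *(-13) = -5945.33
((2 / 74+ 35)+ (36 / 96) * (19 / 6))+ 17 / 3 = 74381 / 1776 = 41.88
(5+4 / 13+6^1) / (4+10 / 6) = 441 / 221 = 2.00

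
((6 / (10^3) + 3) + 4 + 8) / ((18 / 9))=7503 / 1000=7.50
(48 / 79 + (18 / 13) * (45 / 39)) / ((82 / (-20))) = -294420 / 547391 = -0.54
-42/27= -14/9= -1.56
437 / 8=54.62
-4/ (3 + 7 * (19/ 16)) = -64/ 181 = -0.35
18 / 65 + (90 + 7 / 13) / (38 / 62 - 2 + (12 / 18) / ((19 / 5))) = -10360257 / 139165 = -74.45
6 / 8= 3 / 4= 0.75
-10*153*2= -3060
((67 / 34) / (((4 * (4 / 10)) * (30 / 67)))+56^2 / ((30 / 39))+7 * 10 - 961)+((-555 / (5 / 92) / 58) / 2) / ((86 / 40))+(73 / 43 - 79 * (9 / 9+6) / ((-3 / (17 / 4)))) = 13339152537 / 3391840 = 3932.72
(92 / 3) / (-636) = -23 / 477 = -0.05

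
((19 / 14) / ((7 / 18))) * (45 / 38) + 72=76.13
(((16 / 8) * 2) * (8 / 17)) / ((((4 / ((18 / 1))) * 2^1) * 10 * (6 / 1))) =6 / 85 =0.07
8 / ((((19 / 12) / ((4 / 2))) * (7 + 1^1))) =24 / 19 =1.26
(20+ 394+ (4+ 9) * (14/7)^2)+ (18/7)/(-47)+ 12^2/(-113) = 17275072/37177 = 464.67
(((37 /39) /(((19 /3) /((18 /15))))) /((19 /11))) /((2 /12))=14652 /23465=0.62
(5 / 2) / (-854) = -5 / 1708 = -0.00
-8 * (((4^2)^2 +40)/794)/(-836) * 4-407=-33768827/82973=-406.99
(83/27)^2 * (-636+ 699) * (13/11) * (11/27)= 626899/2187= 286.65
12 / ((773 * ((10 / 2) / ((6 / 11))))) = 72 / 42515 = 0.00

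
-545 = -545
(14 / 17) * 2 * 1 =28 / 17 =1.65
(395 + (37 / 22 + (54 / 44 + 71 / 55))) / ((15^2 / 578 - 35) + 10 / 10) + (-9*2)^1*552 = -966287048 / 97135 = -9947.88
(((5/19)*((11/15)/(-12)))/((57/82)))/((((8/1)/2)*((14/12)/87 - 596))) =13079/1347706860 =0.00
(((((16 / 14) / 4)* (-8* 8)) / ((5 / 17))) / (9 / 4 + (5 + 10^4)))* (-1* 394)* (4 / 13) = 13717504 / 18213195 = 0.75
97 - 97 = 0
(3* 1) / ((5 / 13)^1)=39 / 5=7.80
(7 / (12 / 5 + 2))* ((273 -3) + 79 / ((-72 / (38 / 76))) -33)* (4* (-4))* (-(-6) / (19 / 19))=-1191715 / 33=-36112.58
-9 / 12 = -3 / 4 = -0.75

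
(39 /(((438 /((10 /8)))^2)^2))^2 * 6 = 66015625 /1643913851586051796107264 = 0.00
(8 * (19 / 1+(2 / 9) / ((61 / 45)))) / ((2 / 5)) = 383.28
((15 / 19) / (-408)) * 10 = -25 / 1292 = -0.02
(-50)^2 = 2500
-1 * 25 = -25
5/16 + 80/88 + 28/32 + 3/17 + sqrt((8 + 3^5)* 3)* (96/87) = 6801/2992 + 32* sqrt(753)/29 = 32.55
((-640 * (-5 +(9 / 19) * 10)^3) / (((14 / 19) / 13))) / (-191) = -520000 / 482657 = -1.08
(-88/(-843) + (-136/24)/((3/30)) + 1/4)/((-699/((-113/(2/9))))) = -21457005/523784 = -40.97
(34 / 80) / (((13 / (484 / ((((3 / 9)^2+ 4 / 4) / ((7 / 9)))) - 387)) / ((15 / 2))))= -12291 / 1040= -11.82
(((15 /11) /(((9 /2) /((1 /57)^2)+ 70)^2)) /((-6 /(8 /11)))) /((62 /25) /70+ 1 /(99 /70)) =-630000 /610752305595949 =-0.00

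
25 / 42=0.60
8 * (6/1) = 48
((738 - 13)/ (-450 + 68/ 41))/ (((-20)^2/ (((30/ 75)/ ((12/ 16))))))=-1189/ 551460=-0.00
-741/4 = -185.25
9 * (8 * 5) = 360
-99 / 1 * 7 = -693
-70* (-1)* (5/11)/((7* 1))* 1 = 50/11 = 4.55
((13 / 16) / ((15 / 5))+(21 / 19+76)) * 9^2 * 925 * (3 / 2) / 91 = 755318925 / 7904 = 95561.60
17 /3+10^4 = 30017 /3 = 10005.67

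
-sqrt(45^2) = -45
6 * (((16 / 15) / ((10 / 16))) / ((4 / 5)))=64 / 5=12.80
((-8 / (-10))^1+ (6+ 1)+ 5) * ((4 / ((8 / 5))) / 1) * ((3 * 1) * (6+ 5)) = 1056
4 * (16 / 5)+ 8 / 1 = 104 / 5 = 20.80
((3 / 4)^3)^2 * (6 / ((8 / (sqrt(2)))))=2187 * sqrt(2) / 16384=0.19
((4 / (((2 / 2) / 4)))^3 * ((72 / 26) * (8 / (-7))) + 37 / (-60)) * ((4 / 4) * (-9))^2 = -1911120669 / 1820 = -1050066.30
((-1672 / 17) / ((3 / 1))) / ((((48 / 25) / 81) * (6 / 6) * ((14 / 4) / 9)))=-423225 / 119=-3556.51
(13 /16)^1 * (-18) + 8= -53 /8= -6.62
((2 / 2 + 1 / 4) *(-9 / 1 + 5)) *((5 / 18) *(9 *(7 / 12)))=-175 / 24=-7.29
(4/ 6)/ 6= 1/ 9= 0.11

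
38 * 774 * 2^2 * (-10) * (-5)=5882400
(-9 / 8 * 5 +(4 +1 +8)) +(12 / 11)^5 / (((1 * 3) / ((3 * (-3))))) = 3530041 / 1288408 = 2.74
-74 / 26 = -37 / 13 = -2.85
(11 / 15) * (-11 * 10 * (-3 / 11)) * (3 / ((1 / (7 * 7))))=3234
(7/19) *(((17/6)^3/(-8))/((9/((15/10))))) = -34391/196992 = -0.17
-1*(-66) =66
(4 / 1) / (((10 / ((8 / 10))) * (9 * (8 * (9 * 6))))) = 1 / 12150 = 0.00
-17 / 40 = -0.42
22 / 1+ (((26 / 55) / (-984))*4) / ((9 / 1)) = 1339457 / 60885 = 22.00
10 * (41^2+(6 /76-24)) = 314845 /19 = 16570.79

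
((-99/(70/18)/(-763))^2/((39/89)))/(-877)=-23551803/8130703242025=-0.00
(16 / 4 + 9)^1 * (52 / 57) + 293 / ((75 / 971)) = 5422457 / 1425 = 3805.23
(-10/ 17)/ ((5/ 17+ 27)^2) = -0.00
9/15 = 3/5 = 0.60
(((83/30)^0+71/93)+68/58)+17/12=46955/10788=4.35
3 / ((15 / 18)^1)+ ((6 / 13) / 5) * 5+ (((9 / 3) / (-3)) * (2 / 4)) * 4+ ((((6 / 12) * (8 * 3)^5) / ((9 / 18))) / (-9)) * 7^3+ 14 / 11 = -216977077936 / 715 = -303464444.67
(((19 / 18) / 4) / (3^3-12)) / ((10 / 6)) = 19 / 1800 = 0.01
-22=-22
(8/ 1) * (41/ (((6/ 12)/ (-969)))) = -635664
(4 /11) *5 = 1.82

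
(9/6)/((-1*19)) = -3/38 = -0.08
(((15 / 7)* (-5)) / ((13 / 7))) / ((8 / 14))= -10.10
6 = 6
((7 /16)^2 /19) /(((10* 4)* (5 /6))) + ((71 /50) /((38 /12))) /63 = 3989 /537600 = 0.01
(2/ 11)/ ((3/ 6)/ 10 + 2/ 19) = 760/ 649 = 1.17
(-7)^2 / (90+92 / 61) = 2989 / 5582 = 0.54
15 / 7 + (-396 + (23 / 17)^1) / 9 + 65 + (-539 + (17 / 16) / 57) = -167899819 / 325584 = -515.69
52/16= 13/4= 3.25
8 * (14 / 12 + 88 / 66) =20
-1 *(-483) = 483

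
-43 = -43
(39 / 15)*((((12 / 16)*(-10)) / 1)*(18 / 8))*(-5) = 1755 / 8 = 219.38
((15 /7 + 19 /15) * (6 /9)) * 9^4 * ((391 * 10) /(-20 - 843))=-408175848 /6041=-67567.60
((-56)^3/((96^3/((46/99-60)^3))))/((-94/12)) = -8778787318189/1641745908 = -5347.23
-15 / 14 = -1.07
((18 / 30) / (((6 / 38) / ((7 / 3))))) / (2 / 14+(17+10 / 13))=12103 / 24450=0.50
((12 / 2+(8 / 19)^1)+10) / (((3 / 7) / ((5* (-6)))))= -21840 / 19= -1149.47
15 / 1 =15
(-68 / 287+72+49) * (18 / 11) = 623862 / 3157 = 197.61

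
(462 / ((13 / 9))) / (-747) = -0.43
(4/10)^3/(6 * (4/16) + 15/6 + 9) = 8/1625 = 0.00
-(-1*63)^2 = -3969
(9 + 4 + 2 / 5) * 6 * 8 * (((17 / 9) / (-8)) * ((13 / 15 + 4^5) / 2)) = -17509847 / 225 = -77821.54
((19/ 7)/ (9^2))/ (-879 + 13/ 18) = -38/ 995967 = -0.00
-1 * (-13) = 13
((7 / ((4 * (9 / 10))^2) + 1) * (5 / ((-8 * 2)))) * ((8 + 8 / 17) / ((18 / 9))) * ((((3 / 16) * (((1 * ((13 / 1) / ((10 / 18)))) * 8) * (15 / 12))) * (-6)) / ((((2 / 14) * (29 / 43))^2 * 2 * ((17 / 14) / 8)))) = 190429.23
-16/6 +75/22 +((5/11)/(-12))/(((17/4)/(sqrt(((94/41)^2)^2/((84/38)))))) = 0.71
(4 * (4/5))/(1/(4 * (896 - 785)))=7104/5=1420.80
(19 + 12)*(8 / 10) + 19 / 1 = 219 / 5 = 43.80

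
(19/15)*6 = 38/5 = 7.60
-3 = -3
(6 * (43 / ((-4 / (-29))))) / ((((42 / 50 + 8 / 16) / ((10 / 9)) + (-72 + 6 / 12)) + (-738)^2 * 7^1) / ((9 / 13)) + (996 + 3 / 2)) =8417250 / 24785333839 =0.00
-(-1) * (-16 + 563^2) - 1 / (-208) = 316953.00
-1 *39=-39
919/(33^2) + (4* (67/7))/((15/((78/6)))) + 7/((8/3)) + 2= 11785111/304920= 38.65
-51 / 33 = -17 / 11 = -1.55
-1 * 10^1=-10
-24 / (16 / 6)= -9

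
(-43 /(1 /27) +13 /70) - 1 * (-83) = -75447 /70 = -1077.81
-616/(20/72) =-11088/5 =-2217.60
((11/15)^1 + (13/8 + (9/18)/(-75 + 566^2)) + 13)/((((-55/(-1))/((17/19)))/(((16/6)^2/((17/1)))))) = 4722223544/45183642075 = 0.10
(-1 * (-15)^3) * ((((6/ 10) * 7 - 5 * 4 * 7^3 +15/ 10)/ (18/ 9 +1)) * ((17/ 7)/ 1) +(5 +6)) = -261657225/ 14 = -18689801.79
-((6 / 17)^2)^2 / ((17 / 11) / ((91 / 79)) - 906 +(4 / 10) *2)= 2162160 / 125944406177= 0.00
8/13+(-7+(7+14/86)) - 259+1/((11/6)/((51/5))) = -7767976/30745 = -252.66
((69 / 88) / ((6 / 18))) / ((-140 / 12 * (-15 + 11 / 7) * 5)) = 621 / 206800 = 0.00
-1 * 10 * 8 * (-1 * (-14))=-1120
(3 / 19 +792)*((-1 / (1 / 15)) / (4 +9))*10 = -2257650 / 247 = -9140.28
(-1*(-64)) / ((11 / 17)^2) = 18496 / 121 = 152.86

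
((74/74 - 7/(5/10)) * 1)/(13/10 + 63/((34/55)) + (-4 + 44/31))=-34255/265163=-0.13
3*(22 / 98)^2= 0.15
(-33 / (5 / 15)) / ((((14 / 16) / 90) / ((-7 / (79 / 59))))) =4205520 / 79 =53234.43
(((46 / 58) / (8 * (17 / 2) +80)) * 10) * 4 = 230 / 1073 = 0.21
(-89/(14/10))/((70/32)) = -1424/49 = -29.06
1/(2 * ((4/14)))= 7/4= 1.75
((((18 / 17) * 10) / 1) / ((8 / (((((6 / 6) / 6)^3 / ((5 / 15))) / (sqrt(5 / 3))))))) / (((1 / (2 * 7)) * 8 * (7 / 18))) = 9 * sqrt(15) / 544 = 0.06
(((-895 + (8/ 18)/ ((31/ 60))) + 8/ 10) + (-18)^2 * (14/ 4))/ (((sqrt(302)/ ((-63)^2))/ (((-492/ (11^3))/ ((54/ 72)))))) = -27089.92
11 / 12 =0.92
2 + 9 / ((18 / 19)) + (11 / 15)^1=367 / 30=12.23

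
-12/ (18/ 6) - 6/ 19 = -82/ 19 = -4.32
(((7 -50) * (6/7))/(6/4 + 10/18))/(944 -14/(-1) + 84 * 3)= -2322/156695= -0.01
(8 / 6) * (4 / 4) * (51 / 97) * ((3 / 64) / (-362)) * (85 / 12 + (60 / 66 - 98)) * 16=201977 / 1545016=0.13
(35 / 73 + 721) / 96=4389 / 584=7.52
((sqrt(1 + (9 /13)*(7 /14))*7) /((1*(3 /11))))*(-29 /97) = -2233*sqrt(910) /7566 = -8.90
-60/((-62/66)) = 1980/31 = 63.87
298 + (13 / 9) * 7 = 2773 / 9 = 308.11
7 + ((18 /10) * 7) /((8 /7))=721 /40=18.02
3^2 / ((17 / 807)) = 7263 / 17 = 427.24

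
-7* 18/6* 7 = -147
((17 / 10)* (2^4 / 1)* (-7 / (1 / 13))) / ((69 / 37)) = -457912 / 345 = -1327.28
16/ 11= 1.45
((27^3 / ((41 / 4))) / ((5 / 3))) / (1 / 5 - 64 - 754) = -78732 / 55883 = -1.41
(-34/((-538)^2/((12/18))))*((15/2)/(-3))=85/434166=0.00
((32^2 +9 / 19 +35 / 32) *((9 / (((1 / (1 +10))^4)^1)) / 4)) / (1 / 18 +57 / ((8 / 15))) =739475109945 / 2340496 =315948.03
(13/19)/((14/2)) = 13/133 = 0.10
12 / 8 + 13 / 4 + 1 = 23 / 4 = 5.75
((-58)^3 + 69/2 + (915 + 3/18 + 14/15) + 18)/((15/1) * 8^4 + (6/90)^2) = -43682265/13824001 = -3.16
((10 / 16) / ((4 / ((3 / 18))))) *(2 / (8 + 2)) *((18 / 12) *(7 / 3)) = 0.02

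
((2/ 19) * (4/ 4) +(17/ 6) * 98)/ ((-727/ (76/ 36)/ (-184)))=2913272/ 19629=148.42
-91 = -91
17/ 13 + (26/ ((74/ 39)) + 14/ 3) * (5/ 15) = 32168/ 4329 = 7.43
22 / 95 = 0.23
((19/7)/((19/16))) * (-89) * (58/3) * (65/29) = -185120/21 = -8815.24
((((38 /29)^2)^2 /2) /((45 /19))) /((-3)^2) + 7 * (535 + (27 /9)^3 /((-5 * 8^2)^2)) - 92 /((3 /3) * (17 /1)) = 372956275048852013 /99730015948800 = 3739.66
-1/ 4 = -0.25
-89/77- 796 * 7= -429133/77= -5573.16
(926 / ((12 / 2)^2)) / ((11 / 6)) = 463 / 33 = 14.03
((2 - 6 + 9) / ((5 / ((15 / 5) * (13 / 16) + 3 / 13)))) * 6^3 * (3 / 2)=44955 / 52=864.52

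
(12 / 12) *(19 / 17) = 1.12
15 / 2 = 7.50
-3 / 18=-1 / 6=-0.17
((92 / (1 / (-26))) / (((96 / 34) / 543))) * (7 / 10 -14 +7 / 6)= 5581472.87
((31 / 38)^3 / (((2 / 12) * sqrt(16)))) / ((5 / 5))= 89373 / 109744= 0.81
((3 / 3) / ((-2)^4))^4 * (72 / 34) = 9 / 278528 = 0.00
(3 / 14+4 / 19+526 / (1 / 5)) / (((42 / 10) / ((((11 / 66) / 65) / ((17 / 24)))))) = 466462 / 205751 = 2.27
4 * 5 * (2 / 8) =5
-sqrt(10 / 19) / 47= -sqrt(190) / 893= -0.02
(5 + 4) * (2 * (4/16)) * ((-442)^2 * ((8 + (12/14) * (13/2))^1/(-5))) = -16703622/7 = -2386231.71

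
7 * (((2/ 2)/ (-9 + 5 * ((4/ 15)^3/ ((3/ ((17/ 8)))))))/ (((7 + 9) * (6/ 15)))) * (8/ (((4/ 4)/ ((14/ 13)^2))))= -3472875/ 3057041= -1.14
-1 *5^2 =-25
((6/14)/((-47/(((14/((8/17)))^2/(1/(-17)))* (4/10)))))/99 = 34391/62040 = 0.55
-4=-4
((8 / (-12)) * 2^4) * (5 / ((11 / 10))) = -1600 / 33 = -48.48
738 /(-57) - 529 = -10297 /19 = -541.95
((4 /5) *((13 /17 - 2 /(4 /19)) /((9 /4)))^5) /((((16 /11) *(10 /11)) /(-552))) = 10455724677024 /35496425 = 294557.12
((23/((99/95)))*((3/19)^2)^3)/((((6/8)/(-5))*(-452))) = 15525/3077791057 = 0.00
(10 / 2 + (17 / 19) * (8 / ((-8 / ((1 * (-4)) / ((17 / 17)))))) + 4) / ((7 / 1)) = 239 / 133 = 1.80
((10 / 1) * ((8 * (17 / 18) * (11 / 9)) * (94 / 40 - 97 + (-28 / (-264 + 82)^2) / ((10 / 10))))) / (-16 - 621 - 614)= 837550186 / 119874573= 6.99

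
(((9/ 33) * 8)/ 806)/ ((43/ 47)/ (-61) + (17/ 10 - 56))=-344040/ 6903116363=-0.00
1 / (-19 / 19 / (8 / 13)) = -8 / 13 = -0.62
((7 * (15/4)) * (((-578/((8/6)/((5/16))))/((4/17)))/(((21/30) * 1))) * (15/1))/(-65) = 16581375/3328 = 4982.38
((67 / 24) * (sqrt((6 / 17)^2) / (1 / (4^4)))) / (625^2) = 4288 / 6640625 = 0.00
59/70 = 0.84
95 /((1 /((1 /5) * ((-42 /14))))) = -57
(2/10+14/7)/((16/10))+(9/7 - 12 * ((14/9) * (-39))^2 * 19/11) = -140970827/1848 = -76282.92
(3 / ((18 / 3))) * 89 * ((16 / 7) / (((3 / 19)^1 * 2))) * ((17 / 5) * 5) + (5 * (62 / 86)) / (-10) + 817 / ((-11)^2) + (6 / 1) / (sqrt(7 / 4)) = 12 * sqrt(7) / 7 + 1197961859 / 218526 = 5486.55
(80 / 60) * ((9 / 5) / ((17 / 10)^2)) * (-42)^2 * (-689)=-291695040 / 289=-1009325.40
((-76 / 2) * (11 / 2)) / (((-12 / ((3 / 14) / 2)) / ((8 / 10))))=1.49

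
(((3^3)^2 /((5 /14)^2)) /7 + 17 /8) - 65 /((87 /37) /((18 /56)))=32874613 /40600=809.72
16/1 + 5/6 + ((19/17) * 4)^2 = 63845/1734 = 36.82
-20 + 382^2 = 145904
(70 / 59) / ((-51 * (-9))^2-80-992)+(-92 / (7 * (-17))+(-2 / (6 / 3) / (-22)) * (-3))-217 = -7005111845449 / 32376625358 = -216.36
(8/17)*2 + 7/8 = 1.82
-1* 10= -10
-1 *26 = -26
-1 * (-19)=19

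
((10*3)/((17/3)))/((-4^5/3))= -135/8704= -0.02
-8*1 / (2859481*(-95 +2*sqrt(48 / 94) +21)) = 8*sqrt(282) / 183918958439 +6956 / 183918958439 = 0.00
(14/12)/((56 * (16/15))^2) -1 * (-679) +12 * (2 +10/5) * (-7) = 78676043/229376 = 343.00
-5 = -5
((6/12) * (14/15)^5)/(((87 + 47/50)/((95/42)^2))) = 990584/48081195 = 0.02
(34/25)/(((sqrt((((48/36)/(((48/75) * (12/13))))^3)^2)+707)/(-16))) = -1624375296/53635470325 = -0.03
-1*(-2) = 2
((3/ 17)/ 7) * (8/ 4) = 6/ 119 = 0.05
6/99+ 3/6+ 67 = 4459/66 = 67.56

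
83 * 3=249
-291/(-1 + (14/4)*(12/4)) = -30.63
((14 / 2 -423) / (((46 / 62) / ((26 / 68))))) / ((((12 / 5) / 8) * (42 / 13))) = -5448560 / 24633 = -221.19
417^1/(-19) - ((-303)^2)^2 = -160148957556/19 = -8428892502.95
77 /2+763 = 1603 /2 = 801.50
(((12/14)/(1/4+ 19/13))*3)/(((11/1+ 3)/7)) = 468/623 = 0.75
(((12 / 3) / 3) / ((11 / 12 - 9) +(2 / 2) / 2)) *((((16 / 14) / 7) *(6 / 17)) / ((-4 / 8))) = 1536 / 75803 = 0.02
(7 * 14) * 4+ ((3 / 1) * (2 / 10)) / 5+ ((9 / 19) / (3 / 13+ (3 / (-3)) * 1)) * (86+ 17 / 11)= 3534299 / 10450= 338.21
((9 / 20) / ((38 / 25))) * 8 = 45 / 19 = 2.37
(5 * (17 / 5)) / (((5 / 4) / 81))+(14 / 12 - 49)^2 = 610133 / 180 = 3389.63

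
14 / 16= 7 / 8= 0.88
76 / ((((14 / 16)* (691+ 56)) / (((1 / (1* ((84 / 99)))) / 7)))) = 1672 / 85407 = 0.02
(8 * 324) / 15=864 / 5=172.80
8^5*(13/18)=212992/9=23665.78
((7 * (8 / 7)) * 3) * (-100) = -2400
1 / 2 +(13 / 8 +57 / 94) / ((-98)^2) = 0.50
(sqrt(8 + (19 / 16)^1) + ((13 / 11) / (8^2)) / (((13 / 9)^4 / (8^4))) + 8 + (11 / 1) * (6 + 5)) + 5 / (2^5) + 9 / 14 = 7 * sqrt(3) / 4 + 796714021 / 5413408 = 150.21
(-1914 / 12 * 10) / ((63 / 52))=-82940 / 63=-1316.51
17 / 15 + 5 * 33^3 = 2695292 / 15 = 179686.13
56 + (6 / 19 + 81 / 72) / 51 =144777 / 2584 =56.03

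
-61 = -61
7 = 7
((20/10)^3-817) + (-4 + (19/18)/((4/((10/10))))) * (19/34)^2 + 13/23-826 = -3131090851/1914336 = -1635.60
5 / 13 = 0.38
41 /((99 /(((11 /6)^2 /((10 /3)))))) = 451 /1080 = 0.42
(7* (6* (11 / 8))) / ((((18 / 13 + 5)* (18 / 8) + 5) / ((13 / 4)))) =39039 / 4028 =9.69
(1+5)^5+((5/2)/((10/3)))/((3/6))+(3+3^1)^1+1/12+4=93451/12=7787.58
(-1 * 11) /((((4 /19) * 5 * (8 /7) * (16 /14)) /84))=-215061 /320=-672.07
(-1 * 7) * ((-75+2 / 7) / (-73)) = -523 / 73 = -7.16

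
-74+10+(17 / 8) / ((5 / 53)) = -1659 / 40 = -41.48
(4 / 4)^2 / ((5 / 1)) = 1 / 5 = 0.20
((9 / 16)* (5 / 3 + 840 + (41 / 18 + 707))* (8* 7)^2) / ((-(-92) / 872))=596418788 / 23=25931251.65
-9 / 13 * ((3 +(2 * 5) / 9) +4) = -73 / 13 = -5.62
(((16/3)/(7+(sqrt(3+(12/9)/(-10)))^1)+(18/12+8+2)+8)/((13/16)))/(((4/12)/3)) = 222.80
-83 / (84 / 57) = -1577 / 28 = -56.32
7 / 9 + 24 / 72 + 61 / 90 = 161 / 90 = 1.79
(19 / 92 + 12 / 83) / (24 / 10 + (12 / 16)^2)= 53620 / 452433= 0.12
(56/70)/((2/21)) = 42/5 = 8.40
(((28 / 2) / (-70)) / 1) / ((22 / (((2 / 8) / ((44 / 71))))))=-71 / 19360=-0.00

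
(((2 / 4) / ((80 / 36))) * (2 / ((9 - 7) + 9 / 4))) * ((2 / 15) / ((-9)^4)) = 2 / 929475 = 0.00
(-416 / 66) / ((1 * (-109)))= 208 / 3597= 0.06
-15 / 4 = -3.75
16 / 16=1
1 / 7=0.14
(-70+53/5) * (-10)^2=-5940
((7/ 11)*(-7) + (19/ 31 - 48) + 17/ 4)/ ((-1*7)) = 64915/ 9548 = 6.80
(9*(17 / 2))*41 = 6273 / 2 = 3136.50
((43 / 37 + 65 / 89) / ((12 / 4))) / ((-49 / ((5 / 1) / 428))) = -7790 / 51795597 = -0.00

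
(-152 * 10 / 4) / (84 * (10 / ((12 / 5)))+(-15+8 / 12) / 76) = -86640 / 79757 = -1.09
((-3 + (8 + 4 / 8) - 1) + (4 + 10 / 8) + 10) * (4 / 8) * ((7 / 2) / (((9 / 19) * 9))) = 8.11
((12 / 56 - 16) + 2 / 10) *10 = -1091 / 7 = -155.86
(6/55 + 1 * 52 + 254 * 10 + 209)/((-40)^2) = 154061/88000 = 1.75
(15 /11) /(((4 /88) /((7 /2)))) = 105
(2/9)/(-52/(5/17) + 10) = -5/3753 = -0.00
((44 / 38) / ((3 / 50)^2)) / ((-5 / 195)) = -715000 / 57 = -12543.86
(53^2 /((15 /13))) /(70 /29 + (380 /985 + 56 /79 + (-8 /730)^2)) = 693.86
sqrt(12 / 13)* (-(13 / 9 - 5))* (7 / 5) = 448* sqrt(39) / 585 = 4.78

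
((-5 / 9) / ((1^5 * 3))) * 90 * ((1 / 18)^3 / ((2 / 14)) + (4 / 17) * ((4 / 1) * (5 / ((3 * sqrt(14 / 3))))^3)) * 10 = -250000 * sqrt(42) / 22491-875 / 4374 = -72.24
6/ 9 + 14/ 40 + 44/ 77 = 667/ 420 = 1.59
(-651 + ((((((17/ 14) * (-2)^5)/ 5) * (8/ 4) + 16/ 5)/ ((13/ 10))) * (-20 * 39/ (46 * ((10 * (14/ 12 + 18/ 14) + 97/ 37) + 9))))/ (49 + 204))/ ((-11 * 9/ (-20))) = -141850465660/ 1078615659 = -131.51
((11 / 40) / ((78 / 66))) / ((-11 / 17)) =-187 / 520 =-0.36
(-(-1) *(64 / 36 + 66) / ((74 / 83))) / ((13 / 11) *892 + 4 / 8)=556930 / 7726599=0.07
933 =933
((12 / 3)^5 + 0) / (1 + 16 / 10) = 5120 / 13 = 393.85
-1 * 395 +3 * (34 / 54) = -3538 / 9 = -393.11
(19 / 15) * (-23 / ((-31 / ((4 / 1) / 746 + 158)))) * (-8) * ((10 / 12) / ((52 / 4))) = -103020128 / 1352871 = -76.15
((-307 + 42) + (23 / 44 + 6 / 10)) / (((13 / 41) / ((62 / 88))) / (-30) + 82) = -221356089 / 68773936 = -3.22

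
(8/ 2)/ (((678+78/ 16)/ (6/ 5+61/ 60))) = 1064/ 81945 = 0.01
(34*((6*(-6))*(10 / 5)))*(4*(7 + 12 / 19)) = -1419840 / 19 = -74728.42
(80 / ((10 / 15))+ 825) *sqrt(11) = 945 *sqrt(11) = 3134.21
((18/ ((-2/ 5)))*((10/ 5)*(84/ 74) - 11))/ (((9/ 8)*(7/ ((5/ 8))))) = 8075/ 259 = 31.18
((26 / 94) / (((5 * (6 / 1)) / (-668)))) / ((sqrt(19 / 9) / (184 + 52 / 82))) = -6573788 * sqrt(19) / 36613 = -782.63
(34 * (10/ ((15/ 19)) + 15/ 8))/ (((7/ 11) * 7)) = 65263/ 588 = 110.99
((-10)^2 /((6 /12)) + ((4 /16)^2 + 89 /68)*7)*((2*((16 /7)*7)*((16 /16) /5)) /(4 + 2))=57011 /255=223.57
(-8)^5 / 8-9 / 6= -8195 / 2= -4097.50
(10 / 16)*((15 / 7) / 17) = 75 / 952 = 0.08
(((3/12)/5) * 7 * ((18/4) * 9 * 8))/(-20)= -567/100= -5.67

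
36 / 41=0.88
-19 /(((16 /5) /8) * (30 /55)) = -87.08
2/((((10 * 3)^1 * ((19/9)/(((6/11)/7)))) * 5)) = 18/36575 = 0.00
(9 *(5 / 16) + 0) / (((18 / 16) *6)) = 5 / 12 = 0.42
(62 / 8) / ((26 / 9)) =279 / 104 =2.68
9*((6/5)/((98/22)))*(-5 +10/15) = -2574/245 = -10.51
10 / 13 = 0.77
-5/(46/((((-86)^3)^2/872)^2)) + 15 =-6393540927562008125215/273263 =-23397023847216813.57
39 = 39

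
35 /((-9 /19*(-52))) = 665 /468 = 1.42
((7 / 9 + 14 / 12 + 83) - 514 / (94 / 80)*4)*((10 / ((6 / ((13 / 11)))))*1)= -91549705 / 27918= -3279.24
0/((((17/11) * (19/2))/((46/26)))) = 0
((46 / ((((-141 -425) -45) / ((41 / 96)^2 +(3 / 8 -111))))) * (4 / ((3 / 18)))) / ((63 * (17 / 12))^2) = 23410297 / 934456068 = 0.03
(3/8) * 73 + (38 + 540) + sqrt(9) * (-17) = 4435/8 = 554.38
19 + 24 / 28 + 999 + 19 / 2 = 14397 / 14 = 1028.36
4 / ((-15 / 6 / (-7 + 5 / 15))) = 10.67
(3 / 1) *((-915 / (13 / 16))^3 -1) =-9413356038591 / 2197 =-4284640891.48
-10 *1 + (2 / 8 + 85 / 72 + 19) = 751 / 72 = 10.43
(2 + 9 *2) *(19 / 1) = 380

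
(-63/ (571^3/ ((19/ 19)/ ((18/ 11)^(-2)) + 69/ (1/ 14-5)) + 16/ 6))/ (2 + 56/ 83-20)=-10745595/ 48589649882527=-0.00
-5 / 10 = -1 / 2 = -0.50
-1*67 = -67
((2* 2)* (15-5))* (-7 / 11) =-280 / 11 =-25.45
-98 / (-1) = 98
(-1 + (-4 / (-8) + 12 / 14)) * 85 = 425 / 14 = 30.36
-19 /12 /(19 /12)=-1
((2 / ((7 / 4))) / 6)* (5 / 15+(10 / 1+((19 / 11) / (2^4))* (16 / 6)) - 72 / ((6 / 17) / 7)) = -187094 / 693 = -269.98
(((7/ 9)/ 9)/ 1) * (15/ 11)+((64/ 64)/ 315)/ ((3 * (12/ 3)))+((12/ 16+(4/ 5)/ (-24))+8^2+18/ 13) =1193141/ 18018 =66.22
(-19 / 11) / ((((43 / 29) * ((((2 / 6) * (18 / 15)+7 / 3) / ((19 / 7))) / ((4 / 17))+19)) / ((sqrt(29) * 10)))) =-6281400 * sqrt(29) / 12552947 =-2.69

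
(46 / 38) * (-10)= -230 / 19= -12.11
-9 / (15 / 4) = -12 / 5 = -2.40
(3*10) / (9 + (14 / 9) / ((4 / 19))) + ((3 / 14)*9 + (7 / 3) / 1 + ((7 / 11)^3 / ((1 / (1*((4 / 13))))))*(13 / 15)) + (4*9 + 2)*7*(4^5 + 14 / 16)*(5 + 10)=134872624000339 / 32982180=4089257.41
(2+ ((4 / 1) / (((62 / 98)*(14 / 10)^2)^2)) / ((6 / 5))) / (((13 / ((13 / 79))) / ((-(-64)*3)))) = 769024 / 75919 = 10.13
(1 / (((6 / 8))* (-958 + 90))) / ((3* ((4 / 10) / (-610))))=1525 / 1953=0.78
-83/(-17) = 83/17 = 4.88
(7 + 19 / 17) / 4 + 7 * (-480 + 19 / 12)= -682765 / 204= -3346.89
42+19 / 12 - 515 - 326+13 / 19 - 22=-186671 / 228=-818.73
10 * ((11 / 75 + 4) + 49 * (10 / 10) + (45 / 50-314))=-38993 / 15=-2599.53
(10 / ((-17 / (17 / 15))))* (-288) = 192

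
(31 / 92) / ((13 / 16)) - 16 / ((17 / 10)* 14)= -9164 / 35581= -0.26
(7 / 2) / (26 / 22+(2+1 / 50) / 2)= 3850 / 2411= 1.60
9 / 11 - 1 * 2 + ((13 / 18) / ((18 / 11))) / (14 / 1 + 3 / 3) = -61607 / 53460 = -1.15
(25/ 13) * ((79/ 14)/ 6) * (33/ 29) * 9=195525/ 10556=18.52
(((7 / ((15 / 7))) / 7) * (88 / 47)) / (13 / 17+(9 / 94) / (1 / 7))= 20944 / 34395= 0.61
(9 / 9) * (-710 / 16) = -355 / 8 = -44.38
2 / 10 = 1 / 5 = 0.20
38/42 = 19/21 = 0.90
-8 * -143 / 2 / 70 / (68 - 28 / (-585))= 16731 / 139328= 0.12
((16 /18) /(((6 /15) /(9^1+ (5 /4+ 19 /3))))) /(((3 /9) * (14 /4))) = 1990 /63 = 31.59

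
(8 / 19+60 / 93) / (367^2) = 628 / 79331821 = 0.00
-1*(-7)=7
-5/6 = -0.83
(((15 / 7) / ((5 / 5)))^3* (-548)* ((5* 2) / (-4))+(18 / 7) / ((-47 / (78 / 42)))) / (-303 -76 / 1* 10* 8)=-217314612 / 102900343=-2.11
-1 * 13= -13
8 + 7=15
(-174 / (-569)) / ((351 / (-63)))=-406 / 7397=-0.05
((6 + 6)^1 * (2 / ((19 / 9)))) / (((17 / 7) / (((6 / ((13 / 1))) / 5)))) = 9072 / 20995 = 0.43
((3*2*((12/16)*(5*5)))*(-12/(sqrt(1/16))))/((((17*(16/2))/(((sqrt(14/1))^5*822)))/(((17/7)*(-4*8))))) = 497145600*sqrt(14) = 1860148506.54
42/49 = 6/7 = 0.86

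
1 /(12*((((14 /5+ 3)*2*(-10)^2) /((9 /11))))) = 3 /51040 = 0.00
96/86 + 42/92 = 3111/1978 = 1.57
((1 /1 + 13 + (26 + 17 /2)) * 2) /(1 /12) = 1164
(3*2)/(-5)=-6/5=-1.20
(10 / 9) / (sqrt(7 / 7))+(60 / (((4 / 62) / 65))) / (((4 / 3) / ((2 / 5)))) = 18136.11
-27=-27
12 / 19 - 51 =-957 / 19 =-50.37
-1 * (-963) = 963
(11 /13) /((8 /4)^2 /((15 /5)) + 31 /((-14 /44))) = -231 /26234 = -0.01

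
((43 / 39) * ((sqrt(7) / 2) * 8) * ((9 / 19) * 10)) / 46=2580 * sqrt(7) / 5681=1.20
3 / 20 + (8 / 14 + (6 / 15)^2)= 617 / 700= 0.88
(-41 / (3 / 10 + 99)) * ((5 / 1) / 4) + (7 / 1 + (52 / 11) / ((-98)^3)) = 6.48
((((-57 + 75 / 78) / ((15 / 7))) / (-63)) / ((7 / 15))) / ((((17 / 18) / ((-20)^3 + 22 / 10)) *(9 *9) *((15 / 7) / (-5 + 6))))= -58263973 / 1342575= -43.40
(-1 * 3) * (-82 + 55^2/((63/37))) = -5083.76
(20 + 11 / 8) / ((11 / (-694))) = -59337 / 44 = -1348.57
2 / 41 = 0.05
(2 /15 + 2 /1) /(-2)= -16 /15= -1.07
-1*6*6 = -36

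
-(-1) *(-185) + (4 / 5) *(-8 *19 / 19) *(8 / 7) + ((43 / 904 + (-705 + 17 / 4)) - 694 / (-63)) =-251158561 / 284760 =-882.00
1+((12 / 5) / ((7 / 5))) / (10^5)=175003 / 175000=1.00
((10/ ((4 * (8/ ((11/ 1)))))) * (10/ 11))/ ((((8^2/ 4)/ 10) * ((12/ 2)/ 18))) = 375/ 64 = 5.86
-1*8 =-8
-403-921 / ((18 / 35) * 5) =-4567 / 6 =-761.17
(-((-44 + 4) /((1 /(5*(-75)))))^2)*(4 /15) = -60000000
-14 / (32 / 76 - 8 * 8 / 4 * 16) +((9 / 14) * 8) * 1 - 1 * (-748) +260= 17220307 / 16996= 1013.20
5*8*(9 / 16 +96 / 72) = 75.83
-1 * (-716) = 716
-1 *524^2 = -274576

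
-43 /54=-0.80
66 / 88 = 3 / 4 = 0.75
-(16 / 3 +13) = -55 / 3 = -18.33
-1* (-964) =964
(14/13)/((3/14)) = 196/39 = 5.03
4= 4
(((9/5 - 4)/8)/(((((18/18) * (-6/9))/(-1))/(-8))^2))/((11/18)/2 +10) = -7128/1855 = -3.84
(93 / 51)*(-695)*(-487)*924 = 9694991460 / 17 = 570293615.29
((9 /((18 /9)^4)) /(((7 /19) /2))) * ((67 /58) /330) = 3819 /357280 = 0.01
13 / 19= 0.68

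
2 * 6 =12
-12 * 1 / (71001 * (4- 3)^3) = -4 / 23667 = -0.00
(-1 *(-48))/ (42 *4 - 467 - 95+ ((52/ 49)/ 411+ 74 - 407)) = -966672/ 14641001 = -0.07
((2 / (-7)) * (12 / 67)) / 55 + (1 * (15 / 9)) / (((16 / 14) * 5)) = 179989 / 619080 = 0.29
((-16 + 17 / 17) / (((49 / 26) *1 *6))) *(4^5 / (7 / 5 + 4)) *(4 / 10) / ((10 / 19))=-252928 / 1323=-191.18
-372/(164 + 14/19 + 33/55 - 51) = -17670/5431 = -3.25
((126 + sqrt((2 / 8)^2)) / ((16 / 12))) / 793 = 1515 / 12688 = 0.12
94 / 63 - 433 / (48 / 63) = -571355 / 1008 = -566.82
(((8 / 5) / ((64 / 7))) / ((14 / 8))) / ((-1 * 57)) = -1 / 570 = -0.00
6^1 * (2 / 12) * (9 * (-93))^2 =700569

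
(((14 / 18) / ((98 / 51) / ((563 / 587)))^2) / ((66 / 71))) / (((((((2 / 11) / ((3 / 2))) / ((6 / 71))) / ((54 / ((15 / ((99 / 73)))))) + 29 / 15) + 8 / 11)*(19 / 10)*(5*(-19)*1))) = -86924448565515 / 222376691269765256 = -0.00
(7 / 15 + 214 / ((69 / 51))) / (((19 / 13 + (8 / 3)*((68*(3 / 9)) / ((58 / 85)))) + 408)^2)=210029282073 / 328398250258435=0.00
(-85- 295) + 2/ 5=-1898/ 5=-379.60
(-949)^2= 900601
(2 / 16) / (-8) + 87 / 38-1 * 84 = -81.73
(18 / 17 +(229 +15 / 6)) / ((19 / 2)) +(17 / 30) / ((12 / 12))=242701 / 9690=25.05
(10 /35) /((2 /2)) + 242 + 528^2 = 1953184 /7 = 279026.29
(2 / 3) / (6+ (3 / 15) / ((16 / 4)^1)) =40 / 363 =0.11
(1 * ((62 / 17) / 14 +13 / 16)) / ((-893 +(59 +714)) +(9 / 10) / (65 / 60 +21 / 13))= -1433505 / 159871264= -0.01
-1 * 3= -3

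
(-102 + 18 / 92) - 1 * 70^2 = -230083 / 46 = -5001.80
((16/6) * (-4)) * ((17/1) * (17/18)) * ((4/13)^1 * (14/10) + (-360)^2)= -38952705472/1755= -22195273.77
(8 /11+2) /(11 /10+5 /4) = 600 /517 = 1.16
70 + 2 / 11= 772 / 11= 70.18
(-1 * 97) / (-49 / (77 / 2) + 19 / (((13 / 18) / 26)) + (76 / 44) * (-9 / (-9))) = -1067 / 7529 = -0.14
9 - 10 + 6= 5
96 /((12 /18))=144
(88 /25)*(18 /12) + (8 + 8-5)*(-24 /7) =-5676 /175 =-32.43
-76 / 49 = -1.55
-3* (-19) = 57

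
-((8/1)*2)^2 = -256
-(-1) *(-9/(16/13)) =-117/16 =-7.31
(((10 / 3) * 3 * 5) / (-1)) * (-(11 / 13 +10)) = 7050 / 13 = 542.31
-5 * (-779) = 3895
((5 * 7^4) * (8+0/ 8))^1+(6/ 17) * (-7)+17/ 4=6530841/ 68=96041.78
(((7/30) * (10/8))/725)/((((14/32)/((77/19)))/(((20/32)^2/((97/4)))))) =77/1282728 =0.00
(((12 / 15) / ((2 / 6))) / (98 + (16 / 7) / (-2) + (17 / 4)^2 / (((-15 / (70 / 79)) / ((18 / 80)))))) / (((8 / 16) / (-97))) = -27464192 / 5699119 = -4.82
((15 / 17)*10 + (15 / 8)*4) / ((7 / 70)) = 2775 / 17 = 163.24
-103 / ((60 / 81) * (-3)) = 927 / 20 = 46.35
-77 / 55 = -7 / 5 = -1.40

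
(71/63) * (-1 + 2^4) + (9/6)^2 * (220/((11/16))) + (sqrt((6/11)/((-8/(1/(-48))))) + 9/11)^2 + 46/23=9 * sqrt(11)/484 + 120272743/162624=739.64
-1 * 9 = -9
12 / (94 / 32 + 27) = 192 / 479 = 0.40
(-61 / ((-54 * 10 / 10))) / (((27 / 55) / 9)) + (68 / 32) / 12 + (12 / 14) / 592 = 14022973 / 671328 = 20.89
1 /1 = 1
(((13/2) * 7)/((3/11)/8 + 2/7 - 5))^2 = 785568784/8311689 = 94.51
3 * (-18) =-54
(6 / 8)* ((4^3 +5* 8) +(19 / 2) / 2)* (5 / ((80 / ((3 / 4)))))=3915 / 1024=3.82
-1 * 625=-625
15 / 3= 5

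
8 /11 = 0.73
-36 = -36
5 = 5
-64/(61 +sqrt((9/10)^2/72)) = -3123200/2976791 +3840 * sqrt(2)/2976791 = -1.05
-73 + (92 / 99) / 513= -73.00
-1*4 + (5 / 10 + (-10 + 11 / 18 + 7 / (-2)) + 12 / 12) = -277 / 18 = -15.39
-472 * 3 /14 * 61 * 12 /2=-259128 /7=-37018.29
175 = 175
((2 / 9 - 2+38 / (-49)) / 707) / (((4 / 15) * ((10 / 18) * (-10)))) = 1689 / 692860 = 0.00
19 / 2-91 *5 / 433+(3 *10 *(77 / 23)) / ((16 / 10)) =2837157 / 39836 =71.22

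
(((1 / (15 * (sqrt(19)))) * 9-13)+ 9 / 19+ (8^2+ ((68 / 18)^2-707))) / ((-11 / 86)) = 84872626 / 16929-258 * sqrt(19) / 1045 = 5012.37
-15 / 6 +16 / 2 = 11 / 2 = 5.50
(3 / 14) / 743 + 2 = 20807 / 10402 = 2.00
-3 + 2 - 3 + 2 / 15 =-58 / 15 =-3.87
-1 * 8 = -8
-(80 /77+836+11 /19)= -1225435 /1463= -837.62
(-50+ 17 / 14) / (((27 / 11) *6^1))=-7513 / 2268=-3.31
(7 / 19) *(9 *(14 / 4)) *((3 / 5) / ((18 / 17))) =6.58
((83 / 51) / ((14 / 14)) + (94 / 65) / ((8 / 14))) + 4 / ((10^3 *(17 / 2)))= 689303 / 165750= 4.16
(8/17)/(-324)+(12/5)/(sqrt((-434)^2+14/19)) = -2/1377+2*sqrt(7555198)/994105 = 0.00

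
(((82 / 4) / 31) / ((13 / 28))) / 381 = 574 / 153543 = 0.00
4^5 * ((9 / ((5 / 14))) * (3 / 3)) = 129024 / 5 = 25804.80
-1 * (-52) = 52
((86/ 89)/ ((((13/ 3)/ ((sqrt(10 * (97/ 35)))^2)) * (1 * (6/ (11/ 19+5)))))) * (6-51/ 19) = 19.05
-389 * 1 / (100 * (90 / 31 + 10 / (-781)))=-9418079 / 6998000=-1.35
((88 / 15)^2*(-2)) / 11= -1408 / 225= -6.26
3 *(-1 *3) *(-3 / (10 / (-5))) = -27 / 2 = -13.50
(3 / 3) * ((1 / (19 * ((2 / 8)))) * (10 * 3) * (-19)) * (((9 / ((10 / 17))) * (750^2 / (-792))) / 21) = 4781250 / 77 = 62094.16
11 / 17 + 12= 215 / 17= 12.65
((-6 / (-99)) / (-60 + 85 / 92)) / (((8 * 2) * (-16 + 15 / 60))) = 46 / 11299365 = 0.00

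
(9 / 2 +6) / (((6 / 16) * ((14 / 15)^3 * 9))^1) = 375 / 98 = 3.83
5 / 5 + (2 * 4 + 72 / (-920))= 1026 / 115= 8.92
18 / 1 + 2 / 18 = 163 / 9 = 18.11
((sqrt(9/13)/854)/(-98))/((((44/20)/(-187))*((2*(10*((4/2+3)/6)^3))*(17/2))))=81*sqrt(13)/33999875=0.00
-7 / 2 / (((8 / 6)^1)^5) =-1701 / 2048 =-0.83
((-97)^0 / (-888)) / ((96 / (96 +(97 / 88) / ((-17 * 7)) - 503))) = 0.00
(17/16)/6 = 17/96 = 0.18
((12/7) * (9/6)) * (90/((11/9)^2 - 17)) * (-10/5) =32805/1099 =29.85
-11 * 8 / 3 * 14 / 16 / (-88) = 7 / 24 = 0.29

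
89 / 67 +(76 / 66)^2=193669 / 72963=2.65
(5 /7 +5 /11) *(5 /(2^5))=225 /1232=0.18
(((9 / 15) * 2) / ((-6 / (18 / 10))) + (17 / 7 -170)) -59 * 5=-81013 / 175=-462.93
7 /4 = 1.75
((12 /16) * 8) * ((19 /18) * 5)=95 /3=31.67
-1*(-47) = 47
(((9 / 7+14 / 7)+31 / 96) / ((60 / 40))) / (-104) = -2425 / 104832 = -0.02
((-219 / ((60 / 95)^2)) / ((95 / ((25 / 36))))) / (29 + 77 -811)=1387 / 243648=0.01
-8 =-8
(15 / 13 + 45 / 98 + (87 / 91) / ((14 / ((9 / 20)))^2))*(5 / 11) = 11515047 / 15695680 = 0.73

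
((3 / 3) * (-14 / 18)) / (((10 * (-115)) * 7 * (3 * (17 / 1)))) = 1 / 527850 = 0.00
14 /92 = 0.15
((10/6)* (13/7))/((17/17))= 65/21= 3.10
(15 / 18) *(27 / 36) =5 / 8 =0.62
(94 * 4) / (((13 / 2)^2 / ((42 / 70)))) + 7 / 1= 10427 / 845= 12.34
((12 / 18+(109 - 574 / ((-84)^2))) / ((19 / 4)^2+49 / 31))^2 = 11725981159684 / 569157080625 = 20.60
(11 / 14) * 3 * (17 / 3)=187 / 14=13.36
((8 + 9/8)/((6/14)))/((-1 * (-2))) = 511/48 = 10.65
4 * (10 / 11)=40 / 11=3.64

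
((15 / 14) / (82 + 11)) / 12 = 5 / 5208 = 0.00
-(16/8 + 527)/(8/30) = -1983.75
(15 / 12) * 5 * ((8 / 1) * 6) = 300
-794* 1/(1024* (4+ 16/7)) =-2779/22528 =-0.12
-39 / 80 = -0.49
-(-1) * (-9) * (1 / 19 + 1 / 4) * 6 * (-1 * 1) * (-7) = -4347 / 38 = -114.39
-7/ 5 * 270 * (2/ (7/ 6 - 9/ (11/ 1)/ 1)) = -49896/ 23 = -2169.39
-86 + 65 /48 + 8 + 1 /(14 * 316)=-2034481 /26544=-76.65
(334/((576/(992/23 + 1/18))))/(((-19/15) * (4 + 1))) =-3.95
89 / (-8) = -89 / 8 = -11.12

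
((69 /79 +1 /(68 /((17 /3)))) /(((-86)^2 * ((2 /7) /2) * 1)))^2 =40309801 /49159842142464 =0.00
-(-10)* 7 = 70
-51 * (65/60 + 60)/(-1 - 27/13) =161993/160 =1012.46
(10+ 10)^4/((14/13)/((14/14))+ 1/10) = 20800000/153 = 135947.71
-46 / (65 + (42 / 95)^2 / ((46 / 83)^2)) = -109807175 / 156681337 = -0.70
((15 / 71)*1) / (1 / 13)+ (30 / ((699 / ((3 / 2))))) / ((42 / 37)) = 649225 / 231602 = 2.80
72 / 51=24 / 17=1.41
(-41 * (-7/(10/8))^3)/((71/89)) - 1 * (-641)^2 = -3566466027/8875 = -401855.33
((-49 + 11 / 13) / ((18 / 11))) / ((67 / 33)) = -37873 / 2613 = -14.49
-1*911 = -911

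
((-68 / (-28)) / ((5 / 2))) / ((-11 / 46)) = -1564 / 385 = -4.06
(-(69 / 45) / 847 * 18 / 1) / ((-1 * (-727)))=-138 / 3078845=-0.00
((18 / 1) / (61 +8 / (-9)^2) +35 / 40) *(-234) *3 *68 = -276313869 / 4949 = -55832.26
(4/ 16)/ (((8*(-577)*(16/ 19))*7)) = -19/ 2067968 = -0.00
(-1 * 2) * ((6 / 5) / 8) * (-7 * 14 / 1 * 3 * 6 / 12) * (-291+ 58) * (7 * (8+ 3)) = -7911981 / 10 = -791198.10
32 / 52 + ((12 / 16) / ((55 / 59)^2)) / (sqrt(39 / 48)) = 8 / 13 + 10443 *sqrt(13) / 39325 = 1.57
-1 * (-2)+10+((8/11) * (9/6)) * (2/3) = 140/11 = 12.73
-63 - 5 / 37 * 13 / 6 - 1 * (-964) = 199957 / 222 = 900.71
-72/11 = -6.55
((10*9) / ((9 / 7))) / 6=35 / 3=11.67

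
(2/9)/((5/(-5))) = -2/9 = -0.22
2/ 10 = 1/ 5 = 0.20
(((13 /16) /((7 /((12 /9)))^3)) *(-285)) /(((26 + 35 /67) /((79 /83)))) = -26147420 /455304717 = -0.06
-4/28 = -1/7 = -0.14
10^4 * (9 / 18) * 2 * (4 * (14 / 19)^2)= 7840000 / 361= 21717.45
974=974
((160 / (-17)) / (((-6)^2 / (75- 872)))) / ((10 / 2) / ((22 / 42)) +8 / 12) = 350680 / 17187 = 20.40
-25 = -25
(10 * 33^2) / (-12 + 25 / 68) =-740520 / 791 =-936.18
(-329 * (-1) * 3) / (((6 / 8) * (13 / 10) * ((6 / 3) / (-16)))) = -8098.46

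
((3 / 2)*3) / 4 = 9 / 8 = 1.12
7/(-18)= -7/18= -0.39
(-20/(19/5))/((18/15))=-250/57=-4.39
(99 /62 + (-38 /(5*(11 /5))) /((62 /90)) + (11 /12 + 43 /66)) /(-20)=2523 /27280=0.09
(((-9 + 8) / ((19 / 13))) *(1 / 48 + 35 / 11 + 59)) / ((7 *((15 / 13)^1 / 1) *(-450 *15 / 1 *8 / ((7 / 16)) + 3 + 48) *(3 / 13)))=72156071 / 389882995920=0.00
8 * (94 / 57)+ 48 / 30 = 14.79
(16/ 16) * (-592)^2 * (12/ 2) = 2102784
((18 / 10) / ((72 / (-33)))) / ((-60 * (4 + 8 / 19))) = 209 / 67200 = 0.00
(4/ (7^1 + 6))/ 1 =4/ 13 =0.31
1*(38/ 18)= 19/ 9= 2.11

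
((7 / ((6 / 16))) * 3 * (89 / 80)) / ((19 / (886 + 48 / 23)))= 6362699 / 2185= 2911.99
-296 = -296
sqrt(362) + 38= 57.03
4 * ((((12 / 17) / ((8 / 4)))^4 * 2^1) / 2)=5184 / 83521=0.06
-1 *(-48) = 48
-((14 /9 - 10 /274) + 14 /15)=-15119 /6165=-2.45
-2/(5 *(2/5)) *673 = -673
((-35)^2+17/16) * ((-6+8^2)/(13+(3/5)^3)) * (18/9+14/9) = 23703875/1239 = 19131.46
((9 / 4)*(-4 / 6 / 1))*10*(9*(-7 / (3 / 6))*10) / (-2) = -9450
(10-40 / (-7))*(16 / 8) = 220 / 7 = 31.43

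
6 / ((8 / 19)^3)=20577 / 256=80.38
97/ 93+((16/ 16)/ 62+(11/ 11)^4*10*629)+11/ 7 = 8193005/ 1302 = 6292.63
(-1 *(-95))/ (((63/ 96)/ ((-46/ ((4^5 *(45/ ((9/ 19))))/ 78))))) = -299/ 56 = -5.34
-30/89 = -0.34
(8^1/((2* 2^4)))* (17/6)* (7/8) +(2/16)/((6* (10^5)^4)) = 0.62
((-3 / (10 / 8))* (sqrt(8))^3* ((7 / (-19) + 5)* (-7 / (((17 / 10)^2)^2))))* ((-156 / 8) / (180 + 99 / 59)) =-30238208000* sqrt(2) / 1889996709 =-22.63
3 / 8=0.38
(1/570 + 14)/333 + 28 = 5322661/189810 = 28.04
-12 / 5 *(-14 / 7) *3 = 72 / 5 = 14.40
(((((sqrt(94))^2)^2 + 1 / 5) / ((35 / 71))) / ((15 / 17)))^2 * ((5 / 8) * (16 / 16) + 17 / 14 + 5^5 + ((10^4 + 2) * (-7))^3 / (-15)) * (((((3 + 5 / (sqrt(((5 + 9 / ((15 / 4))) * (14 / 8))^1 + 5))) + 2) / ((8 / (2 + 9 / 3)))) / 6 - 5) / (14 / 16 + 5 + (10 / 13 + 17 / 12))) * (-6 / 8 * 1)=3394670446244061348832300740055551 / 862645000000 - 78945824331257240670518621861757 * sqrt(1795) / 30968955500000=3827185470256262824431.29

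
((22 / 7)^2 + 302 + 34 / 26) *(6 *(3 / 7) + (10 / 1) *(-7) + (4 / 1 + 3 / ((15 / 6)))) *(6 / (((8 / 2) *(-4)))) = 651763233 / 89180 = 7308.40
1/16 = 0.06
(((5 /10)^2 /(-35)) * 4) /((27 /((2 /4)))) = -1 /1890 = -0.00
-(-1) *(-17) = -17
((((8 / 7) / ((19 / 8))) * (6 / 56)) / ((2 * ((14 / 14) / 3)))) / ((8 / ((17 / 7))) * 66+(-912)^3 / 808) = -0.00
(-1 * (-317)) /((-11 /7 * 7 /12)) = -3804 /11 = -345.82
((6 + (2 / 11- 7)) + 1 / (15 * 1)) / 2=-62 / 165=-0.38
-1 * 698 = -698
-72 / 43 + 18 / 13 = -162 / 559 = -0.29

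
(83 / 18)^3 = 571787 / 5832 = 98.04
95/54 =1.76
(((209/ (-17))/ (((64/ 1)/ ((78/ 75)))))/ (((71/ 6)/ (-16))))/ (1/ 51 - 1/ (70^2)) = 368676/ 26483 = 13.92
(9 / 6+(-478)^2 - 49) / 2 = 456873 / 4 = 114218.25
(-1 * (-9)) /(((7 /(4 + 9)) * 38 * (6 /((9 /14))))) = 351 /7448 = 0.05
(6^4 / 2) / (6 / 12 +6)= 99.69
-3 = -3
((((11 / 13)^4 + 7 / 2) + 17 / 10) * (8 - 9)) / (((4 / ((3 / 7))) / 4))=-2447373 / 999635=-2.45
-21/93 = -7/31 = -0.23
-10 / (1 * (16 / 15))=-75 / 8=-9.38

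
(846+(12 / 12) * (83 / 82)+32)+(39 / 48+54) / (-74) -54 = 40013435 / 48544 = 824.27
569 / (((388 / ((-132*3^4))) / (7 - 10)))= 47039.29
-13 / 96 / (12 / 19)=-247 / 1152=-0.21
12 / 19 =0.63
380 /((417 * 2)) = 190 /417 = 0.46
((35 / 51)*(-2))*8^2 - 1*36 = -6316 / 51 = -123.84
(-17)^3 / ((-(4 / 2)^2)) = 1228.25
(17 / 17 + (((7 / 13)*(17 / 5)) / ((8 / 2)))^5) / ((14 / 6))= 3636003409797 / 8316963200000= 0.44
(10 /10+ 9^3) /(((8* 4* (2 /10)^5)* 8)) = 1140625 /128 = 8911.13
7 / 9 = 0.78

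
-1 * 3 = -3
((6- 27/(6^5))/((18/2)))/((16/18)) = 1727/2304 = 0.75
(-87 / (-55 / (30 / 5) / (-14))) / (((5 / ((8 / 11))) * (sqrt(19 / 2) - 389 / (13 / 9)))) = 9880416 * sqrt(38) / 74145142775 + 5321744064 / 74145142775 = 0.07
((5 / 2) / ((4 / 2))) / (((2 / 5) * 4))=0.78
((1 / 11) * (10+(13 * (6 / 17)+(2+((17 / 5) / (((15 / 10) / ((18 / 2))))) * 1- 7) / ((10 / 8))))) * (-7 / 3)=-26684 / 4675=-5.71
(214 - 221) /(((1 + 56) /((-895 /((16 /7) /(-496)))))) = -1359505 /57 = -23850.96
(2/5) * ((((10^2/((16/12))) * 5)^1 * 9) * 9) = 12150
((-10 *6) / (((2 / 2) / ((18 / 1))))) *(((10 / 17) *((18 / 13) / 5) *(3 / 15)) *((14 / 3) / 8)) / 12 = -378 / 221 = -1.71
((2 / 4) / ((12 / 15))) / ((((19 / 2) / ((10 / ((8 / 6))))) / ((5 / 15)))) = 25 / 152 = 0.16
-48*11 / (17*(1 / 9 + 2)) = -4752 / 323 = -14.71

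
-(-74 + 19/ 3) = 203/ 3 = 67.67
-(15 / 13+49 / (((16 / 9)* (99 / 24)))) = -2241 / 286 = -7.84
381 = 381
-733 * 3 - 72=-2271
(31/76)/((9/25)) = 775/684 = 1.13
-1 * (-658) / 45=658 / 45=14.62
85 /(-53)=-85 /53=-1.60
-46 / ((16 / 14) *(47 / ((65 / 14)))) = -1495 / 376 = -3.98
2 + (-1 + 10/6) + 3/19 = 161/57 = 2.82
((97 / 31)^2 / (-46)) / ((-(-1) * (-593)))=9409 / 26214158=0.00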